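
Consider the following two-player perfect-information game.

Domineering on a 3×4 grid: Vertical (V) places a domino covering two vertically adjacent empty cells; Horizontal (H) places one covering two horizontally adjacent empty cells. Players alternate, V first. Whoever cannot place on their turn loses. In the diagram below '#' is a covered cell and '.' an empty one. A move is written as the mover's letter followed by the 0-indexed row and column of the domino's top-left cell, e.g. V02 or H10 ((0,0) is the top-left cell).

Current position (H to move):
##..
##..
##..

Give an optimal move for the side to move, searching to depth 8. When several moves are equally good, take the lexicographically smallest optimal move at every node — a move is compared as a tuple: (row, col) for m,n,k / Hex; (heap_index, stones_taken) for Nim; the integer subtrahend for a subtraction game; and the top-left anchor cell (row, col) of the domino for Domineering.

[##../##../##..] H move#1: H02:-1/####/##../##.., H12:+1/##../####/##..*, H22:-1/##../##../####
[##../####/##..] end (terminal -1, V#2); searched ##../##../##.. to 8

H's best at [##../##../##..]: H12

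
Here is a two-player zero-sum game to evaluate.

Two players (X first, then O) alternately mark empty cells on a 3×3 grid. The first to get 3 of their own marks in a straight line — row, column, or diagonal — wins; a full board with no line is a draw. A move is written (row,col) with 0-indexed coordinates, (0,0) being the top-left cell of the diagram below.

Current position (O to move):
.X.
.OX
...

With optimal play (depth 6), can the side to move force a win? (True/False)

p1 O@[.X./.OX/...]: (0,0)[OX./.OX/...]+0* (0,2)[.XO/.OX/...]+0 (1,0)[.X./OOX/...]-1 (2,0)[.X./.OX/O..]-1 (2,1)[.X./.OX/.O.]-1 (2,2)[.X./.OX/..O]+0
p2 X@[OX./.OX/...]: (0,2)[OXX/.OX/...]-1 (1,0)[OX./XOX/...]-1 (2,0)[OX./.OX/X..]-1 (2,1)[OX./.OX/.X.]-1 (2,2)[OX./.OX/..X]+0*
p3 O@[OX./.OX/..X]: (0,2)[OXO/.OX/..X]+0* (1,0)[OX./OOX/..X]-1 (2,0)[OX./.OX/O.X]-1 (2,1)[OX./.OX/.OX]-1
p4 X@[OXO/.OX/..X]: (1,0)[OXO/XOX/..X]-1 (2,0)[OXO/.OX/X.X]+0* (2,1)[OXO/.OX/.XX]-1
p5 O@[OXO/.OX/X.X]: (1,0)[OXO/OOX/X.X]-1 (2,1)[OXO/.OX/XOX]+0*
p6 X@[OXO/.OX/XOX]: (1,0)[OXO/XOX/XOX]+0*
p7 O@[OXO/XOX/XOX] terminal +0; root [.X./.OX/...] d6

O winning at [.X./.OX/...]: False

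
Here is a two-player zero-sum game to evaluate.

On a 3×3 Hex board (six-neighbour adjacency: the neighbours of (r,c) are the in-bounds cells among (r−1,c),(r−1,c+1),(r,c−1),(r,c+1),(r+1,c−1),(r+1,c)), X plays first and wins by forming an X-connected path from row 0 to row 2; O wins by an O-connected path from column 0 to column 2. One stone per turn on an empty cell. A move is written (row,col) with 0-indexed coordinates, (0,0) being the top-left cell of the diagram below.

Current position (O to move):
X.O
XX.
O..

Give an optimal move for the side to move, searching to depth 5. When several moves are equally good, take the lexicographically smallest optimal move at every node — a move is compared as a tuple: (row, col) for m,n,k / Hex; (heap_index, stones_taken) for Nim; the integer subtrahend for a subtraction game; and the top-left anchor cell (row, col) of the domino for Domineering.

ply 1, O at X.O/XX./O.. | (0,1)=-1→XOO/XX./O..; (1,2)=-1→X.O/XXO/O..; (2,1)=+1→X.O/XX./OO.*; (2,2)=-1→X.O/XX./O.O
ply 2, X at X.O/XX./OO. | (0,1)=-1→XXO/XX./OO.*; (1,2)=-1→X.O/XXX/OO.; (2,2)=-1→X.O/XX./OOX
ply 3, O at XXO/XX./OO. | (1,2)=+1→XXO/XXO/OO.*; (2,2)=+1→XXO/XX./OOO
ply 4: XXO/XXO/OO. is terminal -1 (X); from X.O/XX./O.. depth 5

O's best at [X.O/XX./O..]: (2,1)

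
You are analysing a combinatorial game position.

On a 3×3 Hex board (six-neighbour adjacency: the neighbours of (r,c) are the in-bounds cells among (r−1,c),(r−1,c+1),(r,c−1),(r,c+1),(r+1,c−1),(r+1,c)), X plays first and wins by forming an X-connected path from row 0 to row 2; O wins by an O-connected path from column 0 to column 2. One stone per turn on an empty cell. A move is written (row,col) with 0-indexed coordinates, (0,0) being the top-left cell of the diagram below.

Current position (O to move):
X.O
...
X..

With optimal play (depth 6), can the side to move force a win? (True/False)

[X.O/.../X..] O move#1: (0,1):-1/XOO/.../X.., (1,0):+1/X.O/O../X..*, (1,1):-1/X.O/.O./X.., (1,2):-1/X.O/..O/X.., (2,1):-1/X.O/.../XO., (2,2):-1/X.O/.../X.O
[X.O/O../X..] X move#2: (0,1):-1/XXO/O../X..*, (1,1):-1/X.O/OX./X.., (1,2):-1/X.O/O.X/X.., (2,1):-1/X.O/O../XX., (2,2):-1/X.O/O../X.X
[XXO/O../X..] O move#3: (1,1):+1/XXO/OO./X..*, (1,2):-1/XXO/O.O/X.., (2,1):-1/XXO/O../XO., (2,2):-1/XXO/O../X.O
[XXO/OO./X..] end (terminal -1, X#4); searched X.O/.../X.. to 6

O winning at [X.O/.../X..]: True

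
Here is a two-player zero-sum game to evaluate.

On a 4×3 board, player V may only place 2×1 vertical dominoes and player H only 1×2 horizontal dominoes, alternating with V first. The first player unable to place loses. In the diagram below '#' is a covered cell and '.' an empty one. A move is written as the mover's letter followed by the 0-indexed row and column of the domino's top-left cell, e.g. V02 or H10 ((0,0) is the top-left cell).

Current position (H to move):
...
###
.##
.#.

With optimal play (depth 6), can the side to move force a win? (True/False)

ply 1, H at .../###/.##/.#. | H00=-1→##./###/.##/.#.*; H01=-1→.##/###/.##/.#.
ply 2, V at ##./###/.##/.#. | V20=+1→##./###/###/##.*
ply 3: ##./###/###/##. is terminal -1 (H); from .../###/.##/.#. depth 6

H winning at [.../###/.##/.#.]: False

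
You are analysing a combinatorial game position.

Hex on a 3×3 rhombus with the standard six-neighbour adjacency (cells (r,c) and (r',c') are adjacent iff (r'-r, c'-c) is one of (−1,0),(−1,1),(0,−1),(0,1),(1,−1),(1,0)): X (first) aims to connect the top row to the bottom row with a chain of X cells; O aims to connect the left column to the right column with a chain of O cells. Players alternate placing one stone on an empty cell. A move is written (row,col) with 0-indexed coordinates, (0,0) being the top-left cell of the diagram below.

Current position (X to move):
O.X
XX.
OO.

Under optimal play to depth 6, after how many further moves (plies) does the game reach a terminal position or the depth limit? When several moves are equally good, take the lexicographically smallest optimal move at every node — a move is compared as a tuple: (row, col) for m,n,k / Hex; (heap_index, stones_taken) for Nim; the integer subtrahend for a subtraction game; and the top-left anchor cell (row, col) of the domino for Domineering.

p1 X@[O.X/XX./OO.]: (0,1)[OXX/XX./OO.]-1* (1,2)[O.X/XXX/OO.]-1 (2,2)[O.X/XX./OOX]-1
p2 O@[OXX/XX./OO.]: (1,2)[OXX/XXO/OO.]+1* (2,2)[OXX/XX./OOO]+1
p3 X@[OXX/XXO/OO.] terminal -1; root [O.X/XX./OO.] d6

PV length from [O.X/XX./OO.]: 2 plies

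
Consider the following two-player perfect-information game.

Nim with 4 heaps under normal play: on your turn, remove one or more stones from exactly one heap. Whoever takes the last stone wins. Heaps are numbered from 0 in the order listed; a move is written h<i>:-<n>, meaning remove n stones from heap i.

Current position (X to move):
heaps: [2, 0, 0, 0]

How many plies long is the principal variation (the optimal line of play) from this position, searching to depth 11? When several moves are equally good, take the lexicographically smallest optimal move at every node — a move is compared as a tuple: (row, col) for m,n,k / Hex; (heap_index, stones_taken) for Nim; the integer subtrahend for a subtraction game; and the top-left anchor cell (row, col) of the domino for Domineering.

PV length from [(2,0,0,0)]: 1 ply

ply 1, X at (2,0,0,0) | h0:-1=-1→(1,0,0,0); h0:-2=+1→(0,0,0,0)*
ply 2: (0,0,0,0) is terminal -1 (O); from (2,0,0,0) depth 11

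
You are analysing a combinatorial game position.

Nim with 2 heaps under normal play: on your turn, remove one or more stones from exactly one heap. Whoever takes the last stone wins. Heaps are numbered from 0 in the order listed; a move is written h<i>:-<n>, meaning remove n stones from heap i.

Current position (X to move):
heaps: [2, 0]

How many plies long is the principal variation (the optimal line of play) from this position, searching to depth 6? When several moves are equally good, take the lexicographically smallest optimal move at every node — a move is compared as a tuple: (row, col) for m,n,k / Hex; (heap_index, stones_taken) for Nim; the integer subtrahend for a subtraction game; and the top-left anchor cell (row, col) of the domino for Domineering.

PV length from [(2,0)]: 1 ply

[(2,0)] X move#1: h0:-1:-1/(1,0), h0:-2:+1/(0,0)*
[(0,0)] end (terminal -1, O#2); searched (2,0) to 6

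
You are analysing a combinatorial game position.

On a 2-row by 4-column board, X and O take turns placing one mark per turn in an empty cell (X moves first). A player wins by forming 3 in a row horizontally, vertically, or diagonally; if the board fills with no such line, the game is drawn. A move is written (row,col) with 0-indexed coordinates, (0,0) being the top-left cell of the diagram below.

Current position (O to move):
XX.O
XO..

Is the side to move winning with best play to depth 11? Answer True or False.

ply 1, O at XX.O/XO.. | (0,2)=+0→XXOO/XO..*; (1,2)=-1→XX.O/XOO.; (1,3)=-1→XX.O/XO.O
ply 2, X at XXOO/XO.. | (1,2)=+0→XXOO/XOX.*; (1,3)=+0→XXOO/XO.X
ply 3, O at XXOO/XOX. | (1,3)=+0→XXOO/XOXO*
ply 4: XXOO/XOXO is terminal +0 (X); from XX.O/XO.. depth 11

O winning at [XX.O/XO..]: False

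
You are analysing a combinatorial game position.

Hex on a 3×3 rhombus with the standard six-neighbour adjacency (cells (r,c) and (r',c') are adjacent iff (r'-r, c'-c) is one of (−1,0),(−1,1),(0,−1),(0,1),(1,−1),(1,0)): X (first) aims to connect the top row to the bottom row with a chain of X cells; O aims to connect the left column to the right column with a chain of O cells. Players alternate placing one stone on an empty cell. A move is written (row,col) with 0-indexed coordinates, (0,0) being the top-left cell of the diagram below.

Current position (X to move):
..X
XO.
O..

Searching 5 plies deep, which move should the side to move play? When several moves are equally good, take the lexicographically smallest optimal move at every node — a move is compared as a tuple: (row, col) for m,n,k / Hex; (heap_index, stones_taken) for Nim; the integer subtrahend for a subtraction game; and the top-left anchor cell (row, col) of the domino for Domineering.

X's best at [..X/XO./O..]: (1,2)

[..X/XO./O..] X move#1: (0,0):-1/X.X/XO./O.., (0,1):-1/.XX/XO./O.., (1,2):+1/..X/XOX/O..*, (2,1):-1/..X/XO./OX., (2,2):-1/..X/XO./O.X
[..X/XOX/O..] O move#2: (0,0):-1/O.X/XOX/O..*, (0,1):-1/.OX/XOX/O.., (2,1):-1/..X/XOX/OO., (2,2):-1/..X/XOX/O.O
[O.X/XOX/O..] X move#3: (0,1):+1/OXX/XOX/O..*, (2,1):+1/O.X/XOX/OX., (2,2):+1/O.X/XOX/O.X
[OXX/XOX/O..] O move#4: (2,1):-1/OXX/XOX/OO.*, (2,2):-1/OXX/XOX/O.O
[OXX/XOX/OO.] X move#5: (2,2):+1/OXX/XOX/OOX*
[OXX/XOX/OOX] end (terminal -1, O#6); searched ..X/XO./O.. to 5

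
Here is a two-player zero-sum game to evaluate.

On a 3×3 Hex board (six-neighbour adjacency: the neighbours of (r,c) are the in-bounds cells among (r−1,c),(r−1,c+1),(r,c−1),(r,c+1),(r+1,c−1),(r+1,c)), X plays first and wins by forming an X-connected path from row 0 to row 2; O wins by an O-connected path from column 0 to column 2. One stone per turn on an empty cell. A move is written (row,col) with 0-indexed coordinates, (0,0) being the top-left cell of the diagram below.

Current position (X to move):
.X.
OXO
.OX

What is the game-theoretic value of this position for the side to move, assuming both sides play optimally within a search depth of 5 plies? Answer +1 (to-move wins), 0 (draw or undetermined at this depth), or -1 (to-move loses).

value(.X./OXO/.OX, X) = +1

ply 1, X at .X./OXO/.OX | (0,0)=-1→XX./OXO/.OX; (0,2)=-1→.XX/OXO/.OX; (2,0)=+1→.X./OXO/XOX*
ply 2: .X./OXO/XOX is terminal -1 (O); from .X./OXO/.OX depth 5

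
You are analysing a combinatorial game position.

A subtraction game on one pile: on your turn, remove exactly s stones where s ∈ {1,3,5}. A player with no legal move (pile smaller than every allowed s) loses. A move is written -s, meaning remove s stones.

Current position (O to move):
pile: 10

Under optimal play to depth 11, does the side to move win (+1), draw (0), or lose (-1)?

p1 O@[10]: -1[9]-1* -3[7]-1 -5[5]-1
p2 X@[9]: -1[8]+1* -3[6]+1 -5[4]+1
p3 O@[8]: -1[7]-1* -3[5]-1 -5[3]-1
p4 X@[7]: -1[6]+1* -3[4]+1 -5[2]+1
p5 O@[6]: -1[5]-1* -3[3]-1 -5[1]-1
p6 X@[5]: -1[4]+1* -3[2]+1 -5[0]+1
p7 O@[4]: -1[3]-1* -3[1]-1
p8 X@[3]: -1[2]+1* -3[0]+1
p9 O@[2]: -1[1]-1*
p10 X@[1]: -1[0]+1*
p11 O@[0] terminal -1; root [10] d11

value(10, O) = -1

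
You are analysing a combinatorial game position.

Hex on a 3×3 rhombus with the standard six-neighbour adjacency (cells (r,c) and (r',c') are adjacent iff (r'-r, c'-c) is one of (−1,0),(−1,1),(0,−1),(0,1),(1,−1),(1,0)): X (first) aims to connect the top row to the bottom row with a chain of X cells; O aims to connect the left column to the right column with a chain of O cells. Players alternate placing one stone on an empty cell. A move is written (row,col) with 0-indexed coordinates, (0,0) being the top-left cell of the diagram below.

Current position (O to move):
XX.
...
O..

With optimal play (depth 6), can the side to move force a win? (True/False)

O winning at [XX./.../O..]: True

ply 1, O at XX./.../O.. | (0,2)=+1→XXO/.../O..*; (1,0)=-1→XX./O../O..; (1,1)=+1→XX./.O./O..; (1,2)=+1→XX./..O/O..; (2,1)=+1→XX./.../OO.; (2,2)=+1→XX./.../O.O
ply 2, X at XXO/.../O.. | (1,0)=-1→XXO/X../O..*; (1,1)=-1→XXO/.X./O..; (1,2)=-1→XXO/..X/O..; (2,1)=-1→XXO/.../OX.; (2,2)=-1→XXO/.../O.X
ply 3, O at XXO/X../O.. | (1,1)=+1→XXO/XO./O..*; (1,2)=+1→XXO/X.O/O..; (2,1)=+1→XXO/X../OO.; (2,2)=+1→XXO/X../O.O
ply 4: XXO/XO./O.. is terminal -1 (X); from XX./.../O.. depth 6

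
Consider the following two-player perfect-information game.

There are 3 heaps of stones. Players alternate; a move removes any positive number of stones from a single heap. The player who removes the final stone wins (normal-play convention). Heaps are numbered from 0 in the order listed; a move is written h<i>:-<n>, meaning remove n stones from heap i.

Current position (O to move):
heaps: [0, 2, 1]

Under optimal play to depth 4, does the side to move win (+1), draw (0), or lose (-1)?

value((0,2,1), O) = +1

ply 1, O at (0,2,1) | h1:-1=+1→(0,1,1)*; h1:-2=-1→(0,0,1); h2:-1=-1→(0,2,0)
ply 2, X at (0,1,1) | h1:-1=-1→(0,0,1)*; h2:-1=-1→(0,1,0)
ply 3, O at (0,0,1) | h2:-1=+1→(0,0,0)*
ply 4: (0,0,0) is terminal -1 (X); from (0,2,1) depth 4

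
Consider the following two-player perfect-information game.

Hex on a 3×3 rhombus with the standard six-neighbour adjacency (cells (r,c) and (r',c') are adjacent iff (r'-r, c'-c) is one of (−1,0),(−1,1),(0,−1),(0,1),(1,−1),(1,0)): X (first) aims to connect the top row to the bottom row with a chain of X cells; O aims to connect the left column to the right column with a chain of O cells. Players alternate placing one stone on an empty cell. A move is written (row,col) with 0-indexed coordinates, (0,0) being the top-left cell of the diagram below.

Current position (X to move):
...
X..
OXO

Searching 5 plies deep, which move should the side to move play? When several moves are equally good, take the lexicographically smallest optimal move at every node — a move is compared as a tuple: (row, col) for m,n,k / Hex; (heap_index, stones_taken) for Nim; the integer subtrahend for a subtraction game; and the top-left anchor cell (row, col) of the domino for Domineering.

[.../X../OXO] X move#1: (0,0):-1/X../X../OXO, (0,1):-1/.X./X../OXO, (0,2):+1/..X/X../OXO*, (1,1):+1/.../XX./OXO, (1,2):+1/.../X.X/OXO
[..X/X../OXO] O move#2: (0,0):-1/O.X/X../OXO*, (0,1):-1/.OX/X../OXO, (1,1):-1/..X/XO./OXO, (1,2):-1/..X/X.O/OXO
[O.X/X../OXO] X move#3: (0,1):+1/OXX/X../OXO*, (1,1):+1/O.X/XX./OXO, (1,2):+1/O.X/X.X/OXO
[OXX/X../OXO] O move#4: (1,1):-1/OXX/XO./OXO*, (1,2):-1/OXX/X.O/OXO
[OXX/XO./OXO] X move#5: (1,2):+1/OXX/XOX/OXO*
[OXX/XOX/OXO] end (terminal -1, O#6); searched .../X../OXO to 5

X's best at [.../X../OXO]: (0,2)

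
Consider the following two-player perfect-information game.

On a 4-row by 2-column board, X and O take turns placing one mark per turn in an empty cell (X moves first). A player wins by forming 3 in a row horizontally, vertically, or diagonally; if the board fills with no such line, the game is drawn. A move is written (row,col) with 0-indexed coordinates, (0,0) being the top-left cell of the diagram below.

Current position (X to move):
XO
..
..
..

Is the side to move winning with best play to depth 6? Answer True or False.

X winning at [XO/../../..]: False

ply 1, X at XO/../../.. | (1,0)=+0→XO/X./../..*; (1,1)=+0→XO/.X/../..; (2,0)=+0→XO/../X./..; (2,1)=+0→XO/../.X/..; (3,0)=+0→XO/../../X.; (3,1)=+0→XO/../../.X
ply 2, O at XO/X./../.. | (1,1)=-1→XO/XO/../..; (2,0)=+0→XO/X./O./..*; (2,1)=-1→XO/X./.O/..; (3,0)=-1→XO/X./../O.; (3,1)=-1→XO/X./../.O
ply 3, X at XO/X./O./.. | (1,1)=+0→XO/XX/O./..*; (2,1)=+0→XO/X./OX/..; (3,0)=+0→XO/X./O./X.; (3,1)=+0→XO/X./O./.X
ply 4, O at XO/XX/O./.. | (2,1)=+0→XO/XX/OO/..*; (3,0)=+0→XO/XX/O./O.; (3,1)=+0→XO/XX/O./.O
ply 5, X at XO/XX/OO/.. | (3,0)=+0→XO/XX/OO/X.*; (3,1)=+0→XO/XX/OO/.X
ply 6, O at XO/XX/OO/X. | (3,1)=+0→XO/XX/OO/XO*
ply 7: XO/XX/OO/XO is terminal +0 (X); from XO/../../.. depth 6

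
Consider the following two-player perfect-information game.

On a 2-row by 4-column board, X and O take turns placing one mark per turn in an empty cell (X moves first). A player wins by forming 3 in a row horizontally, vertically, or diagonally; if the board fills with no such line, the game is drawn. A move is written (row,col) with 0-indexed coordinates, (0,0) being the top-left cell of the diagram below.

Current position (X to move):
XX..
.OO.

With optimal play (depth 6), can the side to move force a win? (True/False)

X winning at [XX../.OO.]: True

ply 1, X at XX../.OO. | (0,2)=+1→XXX./.OO.*; (0,3)=-1→XX.X/.OO.; (1,0)=-1→XX../XOO.; (1,3)=-1→XX../.OOX
ply 2: XXX./.OO. is terminal -1 (O); from XX../.OO. depth 6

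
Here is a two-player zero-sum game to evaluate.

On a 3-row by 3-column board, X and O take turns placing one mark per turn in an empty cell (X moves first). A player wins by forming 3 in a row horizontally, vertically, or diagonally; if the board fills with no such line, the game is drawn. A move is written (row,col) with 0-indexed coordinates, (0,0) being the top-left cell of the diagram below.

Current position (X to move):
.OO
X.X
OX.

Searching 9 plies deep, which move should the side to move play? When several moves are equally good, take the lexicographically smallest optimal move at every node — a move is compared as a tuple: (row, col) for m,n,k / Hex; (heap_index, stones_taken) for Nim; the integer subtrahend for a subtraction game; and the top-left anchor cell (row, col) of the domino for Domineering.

X's best at [.OO/X.X/OX.]: (1,1)

p1 X@[.OO/X.X/OX.]: (0,0)[XOO/X.X/OX.]-1 (1,1)[.OO/XXX/OX.]+1* (2,2)[.OO/X.X/OXX]-1
p2 O@[.OO/XXX/OX.] terminal -1; root [.OO/X.X/OX.] d9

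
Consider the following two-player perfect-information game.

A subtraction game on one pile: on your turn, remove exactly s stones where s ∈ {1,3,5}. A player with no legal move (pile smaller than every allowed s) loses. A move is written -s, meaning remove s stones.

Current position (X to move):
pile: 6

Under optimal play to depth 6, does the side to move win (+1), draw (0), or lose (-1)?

value(6, X) = -1

p1 X@[6]: -1[5]-1* -3[3]-1 -5[1]-1
p2 O@[5]: -1[4]+1* -3[2]+1 -5[0]+1
p3 X@[4]: -1[3]-1* -3[1]-1
p4 O@[3]: -1[2]+1* -3[0]+1
p5 X@[2]: -1[1]-1*
p6 O@[1]: -1[0]+1*
p7 X@[0] terminal -1; root [6] d6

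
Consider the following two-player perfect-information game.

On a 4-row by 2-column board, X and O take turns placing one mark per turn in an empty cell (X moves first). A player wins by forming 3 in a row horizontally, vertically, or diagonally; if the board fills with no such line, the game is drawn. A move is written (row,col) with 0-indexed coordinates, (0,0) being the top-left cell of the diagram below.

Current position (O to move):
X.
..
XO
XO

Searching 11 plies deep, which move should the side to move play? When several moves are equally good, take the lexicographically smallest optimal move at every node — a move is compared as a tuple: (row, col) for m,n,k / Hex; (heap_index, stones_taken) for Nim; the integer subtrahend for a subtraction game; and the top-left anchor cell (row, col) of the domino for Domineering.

[X./../XO/XO] O move#1: (0,1):-1/XO/../XO/XO, (1,0):+0/X./O./XO/XO, (1,1):+1/X./.O/XO/XO*
[X./.O/XO/XO] end (terminal -1, X#2); searched X./../XO/XO to 11

O's best at [X./../XO/XO]: (1,1)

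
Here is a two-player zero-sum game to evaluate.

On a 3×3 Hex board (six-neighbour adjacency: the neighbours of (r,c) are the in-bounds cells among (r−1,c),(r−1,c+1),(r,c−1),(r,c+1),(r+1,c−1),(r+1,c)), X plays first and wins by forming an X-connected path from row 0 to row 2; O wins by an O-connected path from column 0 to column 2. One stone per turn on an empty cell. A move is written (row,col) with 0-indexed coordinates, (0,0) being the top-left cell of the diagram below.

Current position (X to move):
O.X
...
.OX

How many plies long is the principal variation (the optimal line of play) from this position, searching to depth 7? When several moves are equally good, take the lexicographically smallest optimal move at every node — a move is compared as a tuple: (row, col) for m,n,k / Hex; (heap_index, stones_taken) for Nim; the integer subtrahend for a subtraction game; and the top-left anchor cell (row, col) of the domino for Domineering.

ply 1, X at O.X/.../.OX | (0,1)=+1→OXX/.../.OX*; (1,0)=+1→O.X/X../.OX; (1,1)=+1→O.X/.X./.OX; (1,2)=+1→O.X/..X/.OX; (2,0)=+1→O.X/.../XOX
ply 2, O at OXX/.../.OX | (1,0)=-1→OXX/O../.OX*; (1,1)=-1→OXX/.O./.OX; (1,2)=-1→OXX/..O/.OX; (2,0)=-1→OXX/.../OOX
ply 3, X at OXX/O../.OX | (1,1)=+1→OXX/OX./.OX*; (1,2)=+1→OXX/O.X/.OX; (2,0)=+1→OXX/O../XOX
ply 4, O at OXX/OX./.OX | (1,2)=-1→OXX/OXO/.OX*; (2,0)=-1→OXX/OX./OOX
ply 5, X at OXX/OXO/.OX | (2,0)=+1→OXX/OXO/XOX*
ply 6: OXX/OXO/XOX is terminal -1 (O); from O.X/.../.OX depth 7

PV length from [O.X/.../.OX]: 5 plies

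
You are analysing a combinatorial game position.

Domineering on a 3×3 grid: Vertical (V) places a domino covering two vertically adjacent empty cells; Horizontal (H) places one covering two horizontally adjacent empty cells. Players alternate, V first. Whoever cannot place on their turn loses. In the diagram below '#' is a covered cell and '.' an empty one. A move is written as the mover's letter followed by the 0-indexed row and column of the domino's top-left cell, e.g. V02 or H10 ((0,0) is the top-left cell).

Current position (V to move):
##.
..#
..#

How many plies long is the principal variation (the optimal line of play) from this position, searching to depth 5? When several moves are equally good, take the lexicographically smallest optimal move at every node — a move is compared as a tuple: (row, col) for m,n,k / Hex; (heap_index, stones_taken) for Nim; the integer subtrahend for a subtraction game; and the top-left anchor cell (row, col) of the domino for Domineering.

[##./..#/..#] V move#1: V10:+1/##./#.#/#.#*, V11:+1/##./.##/.##
[##./#.#/#.#] end (terminal -1, H#2); searched ##./..#/..# to 5

PV length from [##./..#/..#]: 1 ply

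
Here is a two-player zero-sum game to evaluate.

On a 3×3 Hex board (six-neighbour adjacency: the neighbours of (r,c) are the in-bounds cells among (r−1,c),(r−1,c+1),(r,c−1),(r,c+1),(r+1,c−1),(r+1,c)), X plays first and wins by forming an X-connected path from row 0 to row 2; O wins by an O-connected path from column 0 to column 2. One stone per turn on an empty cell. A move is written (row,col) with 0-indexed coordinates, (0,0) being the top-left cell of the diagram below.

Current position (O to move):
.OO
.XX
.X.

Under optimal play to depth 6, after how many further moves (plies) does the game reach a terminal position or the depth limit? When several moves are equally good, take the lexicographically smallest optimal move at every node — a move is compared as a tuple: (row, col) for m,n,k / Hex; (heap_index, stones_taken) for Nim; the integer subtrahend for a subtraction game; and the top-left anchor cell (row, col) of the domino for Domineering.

PV length from [.OO/.XX/.X.]: 1 ply

[.OO/.XX/.X.] O move#1: (0,0):+1/OOO/.XX/.X.*, (1,0):+1/.OO/OXX/.X., (2,0):+1/.OO/.XX/OX., (2,2):+1/.OO/.XX/.XO
[OOO/.XX/.X.] end (terminal -1, X#2); searched .OO/.XX/.X. to 6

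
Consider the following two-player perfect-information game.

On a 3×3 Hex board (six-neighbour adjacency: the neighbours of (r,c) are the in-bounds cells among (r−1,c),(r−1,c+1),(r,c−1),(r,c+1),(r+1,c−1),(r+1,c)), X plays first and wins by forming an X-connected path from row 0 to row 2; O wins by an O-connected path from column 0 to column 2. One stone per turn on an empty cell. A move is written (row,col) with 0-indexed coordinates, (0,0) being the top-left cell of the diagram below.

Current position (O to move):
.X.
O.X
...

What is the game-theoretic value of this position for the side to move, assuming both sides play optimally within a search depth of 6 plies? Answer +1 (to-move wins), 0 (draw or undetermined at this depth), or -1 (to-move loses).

p1 O@[.X./O.X/...]: (0,0)[OX./O.X/...]-1* (0,2)[.XO/O.X/...]-1 (1,1)[.X./OOX/...]-1 (2,0)[.X./O.X/O..]-1 (2,1)[.X./O.X/.O.]-1 (2,2)[.X./O.X/..O]-1
p2 X@[OX./O.X/...]: (0,2)[OXX/O.X/...]+1* (1,1)[OX./OXX/...]+1 (2,0)[OX./O.X/X..]+1 (2,1)[OX./O.X/.X.]+1 (2,2)[OX./O.X/..X]+1
p3 O@[OXX/O.X/...]: (1,1)[OXX/OOX/...]-1* (2,0)[OXX/O.X/O..]-1 (2,1)[OXX/O.X/.O.]-1 (2,2)[OXX/O.X/..O]-1
p4 X@[OXX/OOX/...]: (2,0)[OXX/OOX/X..]+1* (2,1)[OXX/OOX/.X.]+1 (2,2)[OXX/OOX/..X]+1
p5 O@[OXX/OOX/X..]: (2,1)[OXX/OOX/XO.]-1* (2,2)[OXX/OOX/X.O]-1
p6 X@[OXX/OOX/XO.]: (2,2)[OXX/OOX/XOX]+1*
p7 O@[OXX/OOX/XOX] terminal -1; root [.X./O.X/...] d6

value(.X./O.X/..., O) = -1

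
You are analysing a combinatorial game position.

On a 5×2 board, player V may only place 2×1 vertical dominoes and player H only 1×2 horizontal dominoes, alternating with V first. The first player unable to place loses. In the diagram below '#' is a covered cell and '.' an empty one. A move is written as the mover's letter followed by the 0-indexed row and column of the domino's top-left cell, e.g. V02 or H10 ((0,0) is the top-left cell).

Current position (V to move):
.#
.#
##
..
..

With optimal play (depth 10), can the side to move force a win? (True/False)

V winning at [.#/.#/##/../..]: True

[.#/.#/##/../..] V move#1: V00:-1/##/##/##/../.., V30:+1/.#/.#/##/#./#.*, V31:+1/.#/.#/##/.#/.#
[.#/.#/##/#./#.] end (terminal -1, H#2); searched .#/.#/##/../.. to 10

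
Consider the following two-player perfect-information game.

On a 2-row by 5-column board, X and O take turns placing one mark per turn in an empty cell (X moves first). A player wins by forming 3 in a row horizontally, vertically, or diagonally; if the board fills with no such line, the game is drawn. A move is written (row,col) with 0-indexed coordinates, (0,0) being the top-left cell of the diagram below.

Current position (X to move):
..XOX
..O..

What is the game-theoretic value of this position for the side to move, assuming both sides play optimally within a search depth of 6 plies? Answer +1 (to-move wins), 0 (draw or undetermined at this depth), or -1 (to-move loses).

[..XOX/..O..] X move#1: (0,0):+0/X.XOX/..O..*, (0,1):+0/.XXOX/..O.., (1,0):-1/..XOX/X.O.., (1,1):+0/..XOX/.XO.., (1,3):+0/..XOX/..OX., (1,4):-1/..XOX/..O.X
[X.XOX/..O..] O move#2: (0,1):+0/XOXOX/..O..*, (1,0):-1/X.XOX/O.O.., (1,1):-1/X.XOX/.OO.., (1,3):-1/X.XOX/..OO., (1,4):-1/X.XOX/..O.O
[XOXOX/..O..] X move#3: (1,0):-1/XOXOX/X.O.., (1,1):+0/XOXOX/.XO..*, (1,3):+0/XOXOX/..OX., (1,4):-1/XOXOX/..O.X
[XOXOX/.XO..] O move#4: (1,0):+0/XOXOX/OXO..*, (1,3):+0/XOXOX/.XOO., (1,4):+0/XOXOX/.XO.O
[XOXOX/OXO..] X move#5: (1,3):+0/XOXOX/OXOX.*, (1,4):+0/XOXOX/OXO.X
[XOXOX/OXOX.] O move#6: (1,4):+0/XOXOX/OXOXO*
[XOXOX/OXOXO] end (terminal +0, X#7); searched ..XOX/..O.. to 6

value(..XOX/..O.., X) = 0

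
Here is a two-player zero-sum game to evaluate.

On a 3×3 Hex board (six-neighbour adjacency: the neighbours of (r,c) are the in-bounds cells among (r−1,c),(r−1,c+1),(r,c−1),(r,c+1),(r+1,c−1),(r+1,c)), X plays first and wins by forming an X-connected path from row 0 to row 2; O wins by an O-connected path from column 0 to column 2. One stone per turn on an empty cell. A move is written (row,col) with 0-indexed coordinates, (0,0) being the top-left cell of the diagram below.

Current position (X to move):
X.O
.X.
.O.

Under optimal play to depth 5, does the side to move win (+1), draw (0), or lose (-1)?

value(X.O/.X./.O., X) = +1

[X.O/.X./.O.] X move#1: (0,1):-1/XXO/.X./.O., (1,0):-1/X.O/XX./.O., (1,2):+1/X.O/.XX/.O.*, (2,0):+1/X.O/.X./XO., (2,2):+1/X.O/.X./.OX
[X.O/.XX/.O.] O move#2: (0,1):-1/XOO/.XX/.O.*, (1,0):-1/X.O/OXX/.O., (2,0):-1/X.O/.XX/OO., (2,2):-1/X.O/.XX/.OO
[XOO/.XX/.O.] X move#3: (1,0):+1/XOO/XXX/.O.*, (2,0):-1/XOO/.XX/XO., (2,2):-1/XOO/.XX/.OX
[XOO/XXX/.O.] O move#4: (2,0):-1/XOO/XXX/OO.*, (2,2):-1/XOO/XXX/.OO
[XOO/XXX/OO.] X move#5: (2,2):+1/XOO/XXX/OOX*
[XOO/XXX/OOX] end (terminal -1, O#6); searched X.O/.X./.O. to 5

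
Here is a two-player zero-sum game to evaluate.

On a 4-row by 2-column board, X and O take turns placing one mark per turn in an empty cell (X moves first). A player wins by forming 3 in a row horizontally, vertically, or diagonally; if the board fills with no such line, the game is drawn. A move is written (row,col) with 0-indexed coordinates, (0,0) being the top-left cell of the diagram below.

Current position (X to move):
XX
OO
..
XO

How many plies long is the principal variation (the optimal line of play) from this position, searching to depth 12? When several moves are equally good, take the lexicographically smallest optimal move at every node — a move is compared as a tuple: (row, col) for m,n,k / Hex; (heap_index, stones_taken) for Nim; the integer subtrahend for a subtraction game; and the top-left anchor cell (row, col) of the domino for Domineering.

PV length from [XX/OO/../XO]: 2 plies

[XX/OO/../XO] X move#1: (2,0):-1/XX/OO/X./XO, (2,1):+0/XX/OO/.X/XO*
[XX/OO/.X/XO] O move#2: (2,0):+0/XX/OO/OX/XO*
[XX/OO/OX/XO] end (terminal +0, X#3); searched XX/OO/../XO to 12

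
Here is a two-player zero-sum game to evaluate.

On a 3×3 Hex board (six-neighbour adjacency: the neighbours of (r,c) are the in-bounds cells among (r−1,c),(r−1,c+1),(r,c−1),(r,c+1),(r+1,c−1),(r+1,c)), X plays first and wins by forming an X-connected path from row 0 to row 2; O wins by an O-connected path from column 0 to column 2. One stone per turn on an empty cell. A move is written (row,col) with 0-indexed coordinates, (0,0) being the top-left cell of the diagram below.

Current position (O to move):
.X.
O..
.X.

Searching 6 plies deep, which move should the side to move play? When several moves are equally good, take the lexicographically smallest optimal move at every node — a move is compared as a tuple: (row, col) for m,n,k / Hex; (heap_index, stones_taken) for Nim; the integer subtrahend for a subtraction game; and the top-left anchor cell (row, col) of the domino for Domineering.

O's best at [.X./O../.X.]: (1,1)

[.X./O../.X.] O move#1: (0,0):-1/OX./O../.X., (0,2):-1/.XO/O../.X., (1,1):+1/.X./OO./.X.*, (1,2):-1/.X./O.O/.X., (2,0):-1/.X./O../OX., (2,2):-1/.X./O../.XO
[.X./OO./.X.] X move#2: (0,0):-1/XX./OO./.X.*, (0,2):-1/.XX/OO./.X., (1,2):-1/.X./OOX/.X., (2,0):-1/.X./OO./XX., (2,2):-1/.X./OO./.XX
[XX./OO./.X.] O move#3: (0,2):+1/XXO/OO./.X.*, (1,2):+1/XX./OOO/.X., (2,0):+1/XX./OO./OX., (2,2):+1/XX./OO./.XO
[XXO/OO./.X.] end (terminal -1, X#4); searched .X./O../.X. to 6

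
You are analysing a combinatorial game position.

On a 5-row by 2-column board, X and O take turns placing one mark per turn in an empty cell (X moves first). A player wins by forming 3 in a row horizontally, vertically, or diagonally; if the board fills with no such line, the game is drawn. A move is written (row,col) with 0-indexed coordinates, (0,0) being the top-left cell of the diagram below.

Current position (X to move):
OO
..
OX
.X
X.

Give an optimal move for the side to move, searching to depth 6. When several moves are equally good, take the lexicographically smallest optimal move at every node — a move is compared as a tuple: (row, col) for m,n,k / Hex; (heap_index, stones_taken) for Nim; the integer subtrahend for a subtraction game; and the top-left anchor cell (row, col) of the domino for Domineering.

p1 X@[OO/../OX/.X/X.]: (1,0)[OO/X./OX/.X/X.]+1* (1,1)[OO/.X/OX/.X/X.]+1 (3,0)[OO/../OX/XX/X.]-1 (4,1)[OO/../OX/.X/XX]+1
p2 O@[OO/X./OX/.X/X.]: (1,1)[OO/XO/OX/.X/X.]-1* (3,0)[OO/X./OX/OX/X.]-1 (4,1)[OO/X./OX/.X/XO]-1
p3 X@[OO/XO/OX/.X/X.]: (3,0)[OO/XO/OX/XX/X.]+0 (4,1)[OO/XO/OX/.X/XX]+1*
p4 O@[OO/XO/OX/.X/XX] terminal -1; root [OO/../OX/.X/X.] d6

X's best at [OO/../OX/.X/X.]: (1,0)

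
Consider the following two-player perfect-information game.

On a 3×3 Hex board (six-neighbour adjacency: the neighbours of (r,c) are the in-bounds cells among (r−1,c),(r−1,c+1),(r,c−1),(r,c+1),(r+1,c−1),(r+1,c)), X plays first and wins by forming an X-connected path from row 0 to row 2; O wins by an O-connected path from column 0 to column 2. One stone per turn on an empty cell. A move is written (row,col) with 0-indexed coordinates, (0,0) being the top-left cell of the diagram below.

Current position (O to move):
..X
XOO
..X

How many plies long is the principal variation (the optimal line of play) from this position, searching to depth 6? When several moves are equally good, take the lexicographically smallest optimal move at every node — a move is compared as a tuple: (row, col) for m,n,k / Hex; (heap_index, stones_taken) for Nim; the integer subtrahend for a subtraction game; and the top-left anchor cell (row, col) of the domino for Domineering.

[..X/XOO/..X] O move#1: (0,0):+1/O.X/XOO/..X*, (0,1):+1/.OX/XOO/..X, (2,0):+1/..X/XOO/O.X, (2,1):-1/..X/XOO/.OX
[O.X/XOO/..X] X move#2: (0,1):-1/OXX/XOO/..X*, (2,0):-1/O.X/XOO/X.X, (2,1):-1/O.X/XOO/.XX
[OXX/XOO/..X] O move#3: (2,0):+1/OXX/XOO/O.X*, (2,1):-1/OXX/XOO/.OX
[OXX/XOO/O.X] end (terminal -1, X#4); searched ..X/XOO/..X to 6

PV length from [..X/XOO/..X]: 3 plies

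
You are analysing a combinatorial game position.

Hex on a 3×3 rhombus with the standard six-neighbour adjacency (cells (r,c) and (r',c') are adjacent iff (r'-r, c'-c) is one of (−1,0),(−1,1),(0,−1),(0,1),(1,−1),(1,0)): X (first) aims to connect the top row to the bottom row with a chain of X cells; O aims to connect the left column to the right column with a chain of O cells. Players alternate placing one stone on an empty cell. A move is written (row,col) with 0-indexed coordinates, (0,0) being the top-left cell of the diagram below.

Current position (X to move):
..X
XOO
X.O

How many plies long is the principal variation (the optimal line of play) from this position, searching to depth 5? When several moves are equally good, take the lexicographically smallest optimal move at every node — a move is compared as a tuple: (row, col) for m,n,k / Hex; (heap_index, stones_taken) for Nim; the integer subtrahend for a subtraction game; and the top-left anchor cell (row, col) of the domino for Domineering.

PV length from [..X/XOO/X.O]: 1 ply

ply 1, X at ..X/XOO/X.O | (0,0)=+1→X.X/XOO/X.O*; (0,1)=+1→.XX/XOO/X.O; (2,1)=+1→..X/XOO/XXO
ply 2: X.X/XOO/X.O is terminal -1 (O); from ..X/XOO/X.O depth 5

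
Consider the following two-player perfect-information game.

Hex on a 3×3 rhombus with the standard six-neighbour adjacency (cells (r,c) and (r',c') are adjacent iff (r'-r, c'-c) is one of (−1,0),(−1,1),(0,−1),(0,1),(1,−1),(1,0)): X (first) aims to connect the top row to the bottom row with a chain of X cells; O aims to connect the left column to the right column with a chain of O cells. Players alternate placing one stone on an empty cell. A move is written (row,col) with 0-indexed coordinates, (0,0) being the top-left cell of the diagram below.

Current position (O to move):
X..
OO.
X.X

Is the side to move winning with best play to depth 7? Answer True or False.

O winning at [X../OO./X.X]: True

p1 O@[X../OO./X.X]: (0,1)[XO./OO./X.X]+1* (0,2)[X.O/OO./X.X]+1 (1,2)[X../OOO/X.X]+1 (2,1)[X../OO./XOX]+1
p2 X@[XO./OO./X.X]: (0,2)[XOX/OO./X.X]-1* (1,2)[XO./OOX/X.X]-1 (2,1)[XO./OO./XXX]-1
p3 O@[XOX/OO./X.X]: (1,2)[XOX/OOO/X.X]+1* (2,1)[XOX/OO./XOX]-1
p4 X@[XOX/OOO/X.X] terminal -1; root [X../OO./X.X] d7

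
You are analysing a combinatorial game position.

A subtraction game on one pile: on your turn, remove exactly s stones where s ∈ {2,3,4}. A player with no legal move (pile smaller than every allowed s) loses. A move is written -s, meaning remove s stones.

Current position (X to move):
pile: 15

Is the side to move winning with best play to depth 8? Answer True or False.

ply 1, X at 15 | -2=+1→13*; -3=+1→12; -4=-1→11
ply 2, O at 13 | -2=-1→11*; -3=-1→10; -4=-1→9
ply 3, X at 11 | -2=-1→9; -3=-1→8; -4=+1→7*
ply 4, O at 7 | -2=-1→5*; -3=-1→4; -4=-1→3
ply 5, X at 5 | -2=-1→3; -3=-1→2; -4=+1→1*
ply 6: 1 is terminal -1 (O); from 15 depth 8

X winning at [15]: True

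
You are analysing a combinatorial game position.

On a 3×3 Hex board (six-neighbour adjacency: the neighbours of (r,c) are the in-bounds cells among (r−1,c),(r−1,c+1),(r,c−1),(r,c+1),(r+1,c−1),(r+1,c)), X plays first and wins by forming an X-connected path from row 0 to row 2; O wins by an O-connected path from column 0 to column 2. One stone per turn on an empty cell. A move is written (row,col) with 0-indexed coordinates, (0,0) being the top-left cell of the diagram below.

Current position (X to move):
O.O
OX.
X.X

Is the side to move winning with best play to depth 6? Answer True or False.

ply 1, X at O.O/OX./X.X | (0,1)=+1→OXO/OX./X.X*; (1,2)=-1→O.O/OXX/X.X; (2,1)=-1→O.O/OX./XXX
ply 2: OXO/OX./X.X is terminal -1 (O); from O.O/OX./X.X depth 6

X winning at [O.O/OX./X.X]: True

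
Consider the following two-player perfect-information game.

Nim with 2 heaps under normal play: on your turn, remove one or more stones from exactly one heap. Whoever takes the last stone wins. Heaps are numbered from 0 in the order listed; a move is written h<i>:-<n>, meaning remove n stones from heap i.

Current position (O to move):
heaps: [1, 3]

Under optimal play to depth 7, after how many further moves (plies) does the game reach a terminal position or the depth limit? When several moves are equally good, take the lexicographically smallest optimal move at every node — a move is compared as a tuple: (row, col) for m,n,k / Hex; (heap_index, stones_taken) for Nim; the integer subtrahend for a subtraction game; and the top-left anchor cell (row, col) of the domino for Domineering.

[(1,3)] O move#1: h0:-1:-1/(0,3), h1:-1:-1/(1,2), h1:-2:+1/(1,1)*, h1:-3:-1/(1,0)
[(1,1)] X move#2: h0:-1:-1/(0,1)*, h1:-1:-1/(1,0)
[(0,1)] O move#3: h1:-1:+1/(0,0)*
[(0,0)] end (terminal -1, X#4); searched (1,3) to 7

PV length from [(1,3)]: 3 plies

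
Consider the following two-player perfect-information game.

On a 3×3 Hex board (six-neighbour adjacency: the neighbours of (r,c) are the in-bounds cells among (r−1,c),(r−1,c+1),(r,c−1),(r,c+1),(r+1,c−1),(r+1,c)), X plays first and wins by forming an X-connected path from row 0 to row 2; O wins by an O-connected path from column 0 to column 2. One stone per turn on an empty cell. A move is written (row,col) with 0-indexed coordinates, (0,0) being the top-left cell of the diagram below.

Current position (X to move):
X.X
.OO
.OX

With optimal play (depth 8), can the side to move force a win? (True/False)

ply 1, X at X.X/.OO/.OX | (0,1)=-1→XXX/.OO/.OX*; (1,0)=-1→X.X/XOO/.OX; (2,0)=-1→X.X/.OO/XOX
ply 2, O at XXX/.OO/.OX | (1,0)=+1→XXX/OOO/.OX*; (2,0)=+1→XXX/.OO/OOX
ply 3: XXX/OOO/.OX is terminal -1 (X); from X.X/.OO/.OX depth 8

X winning at [X.X/.OO/.OX]: False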